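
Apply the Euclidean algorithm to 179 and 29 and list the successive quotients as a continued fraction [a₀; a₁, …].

[6; 5, 1, 4]

⌊179/29⌋ = 6, remainder 5
⌊29/5⌋ = 5, remainder 4
⌊5/4⌋ = 1, remainder 1
⌊4/1⌋ = 4, remainder 0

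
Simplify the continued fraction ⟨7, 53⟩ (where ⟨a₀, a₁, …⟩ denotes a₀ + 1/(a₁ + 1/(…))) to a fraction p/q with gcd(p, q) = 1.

Start with 53.
7 + 1/(53/1) = 7 + 1/53 = 372/53

372/53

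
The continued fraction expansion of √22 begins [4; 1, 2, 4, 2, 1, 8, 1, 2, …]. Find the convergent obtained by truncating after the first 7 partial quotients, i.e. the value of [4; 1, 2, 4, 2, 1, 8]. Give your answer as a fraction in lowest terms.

Compute successive convergents:
a_0 = 4: 4/1
a_1 = 1: 5/1
a_2 = 2: 14/3
a_3 = 4: 61/13
a_4 = 2: 136/29
a_5 = 1: 197/42
a_6 = 8: 1712/365

1712/365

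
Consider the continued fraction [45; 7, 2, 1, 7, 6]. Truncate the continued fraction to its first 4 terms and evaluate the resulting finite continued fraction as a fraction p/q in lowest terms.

Start with 1.
2 + 1/(1/1) = 2 + 1/1 = 3/1
7 + 1/(3/1) = 7 + 1/3 = 22/3
45 + 1/(22/3) = 45 + 3/22 = 993/22

993/22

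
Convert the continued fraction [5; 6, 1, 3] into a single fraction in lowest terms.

139/27

a_0 = 5: 5/1
a_1 = 6: 31/6
a_2 = 1: 36/7
a_3 = 3: 139/27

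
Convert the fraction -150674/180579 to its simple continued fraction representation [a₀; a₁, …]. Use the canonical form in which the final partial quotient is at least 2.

Repeatedly divide and take the remainder:
-150674 = -1·180579 + 29905, so a_0 = -1
180579 = 6·29905 + 1149, so a_1 = 6
29905 = 26·1149 + 31, so a_2 = 26
1149 = 37·31 + 2, so a_3 = 37
31 = 15·2 + 1, so a_4 = 15
2 = 2·1 + 0, so a_5 = 2

[-1; 6, 26, 37, 15, 2]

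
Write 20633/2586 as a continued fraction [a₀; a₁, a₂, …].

[7; 1, 46, 55]

20633 = 7·2586 + 2531, so a_0 = 7
2586 = 1·2531 + 55, so a_1 = 1
2531 = 46·55 + 1, so a_2 = 46
55 = 55·1 + 0, so a_3 = 55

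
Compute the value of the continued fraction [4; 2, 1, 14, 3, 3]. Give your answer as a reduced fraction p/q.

Work from the innermost term outward:
Start with 3.
3 + 1/(3/1) = 3 + 1/3 = 10/3
14 + 1/(10/3) = 14 + 3/10 = 143/10
1 + 1/(143/10) = 1 + 10/143 = 153/143
2 + 1/(153/143) = 2 + 143/153 = 449/153
4 + 1/(449/153) = 4 + 153/449 = 1949/449

1949/449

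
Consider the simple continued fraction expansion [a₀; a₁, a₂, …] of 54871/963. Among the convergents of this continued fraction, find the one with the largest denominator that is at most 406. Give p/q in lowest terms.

19202/337

List convergents until the denominator exceeds the bound:
a_0 = 56: 56/1  (≤ bound)
a_1 = 1: 57/1  (≤ bound)
a_2 = 47: 2735/48  (≤ bound)
a_3 = 6: 16467/289  (≤ bound)
a_4 = 1: 19202/337  (≤ bound)
a_5 = 2: 54871/963  (> 406, stop)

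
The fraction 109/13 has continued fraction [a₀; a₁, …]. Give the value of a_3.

⌊109/13⌋ = 8, remainder 5
⌊13/5⌋ = 2, remainder 3
⌊5/3⌋ = 1, remainder 2
⌊3/2⌋ = 1, remainder 1

1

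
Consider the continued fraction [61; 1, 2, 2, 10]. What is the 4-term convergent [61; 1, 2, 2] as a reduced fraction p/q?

432/7

Collapse the nested fraction from the inside out:
Start with 2.
2 + 1/(2/1) = 2 + 1/2 = 5/2
1 + 1/(5/2) = 1 + 2/5 = 7/5
61 + 1/(7/5) = 61 + 5/7 = 432/7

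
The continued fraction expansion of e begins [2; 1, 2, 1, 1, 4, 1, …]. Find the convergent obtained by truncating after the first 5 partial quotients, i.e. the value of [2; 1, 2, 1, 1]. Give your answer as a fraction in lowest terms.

Compute successive convergents:
a_0 = 2: 2/1
a_1 = 1: 3/1
a_2 = 2: 8/3
a_3 = 1: 11/4
a_4 = 1: 19/7

19/7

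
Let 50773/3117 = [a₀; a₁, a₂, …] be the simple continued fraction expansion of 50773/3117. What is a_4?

50773 ÷ 3117 → quotient 16, remainder 901
3117 ÷ 901 → quotient 3, remainder 414
901 ÷ 414 → quotient 2, remainder 73
414 ÷ 73 → quotient 5, remainder 49
73 ÷ 49 → quotient 1, remainder 24

1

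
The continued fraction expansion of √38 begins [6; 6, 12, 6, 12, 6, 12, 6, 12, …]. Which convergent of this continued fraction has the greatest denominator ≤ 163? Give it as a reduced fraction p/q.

450/73

a_0 = 6: 6/1  (≤ bound)
a_1 = 6: 37/6  (≤ bound)
a_2 = 12: 450/73  (≤ bound)
a_3 = 6: 2737/444  (> 163, stop)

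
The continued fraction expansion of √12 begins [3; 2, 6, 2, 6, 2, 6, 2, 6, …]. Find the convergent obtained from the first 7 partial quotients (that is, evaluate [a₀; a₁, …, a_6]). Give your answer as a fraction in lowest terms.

8733/2521

Build up convergents one term at a time:
a_0 = 3: 3/1
a_1 = 2: 7/2
a_2 = 6: 45/13
a_3 = 2: 97/28
a_4 = 6: 627/181
a_5 = 2: 1351/390
a_6 = 6: 8733/2521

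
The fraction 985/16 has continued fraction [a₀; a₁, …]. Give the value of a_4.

⌊985/16⌋ = 61, remainder 9
⌊16/9⌋ = 1, remainder 7
⌊9/7⌋ = 1, remainder 2
⌊7/2⌋ = 3, remainder 1
⌊2/1⌋ = 2, remainder 0

2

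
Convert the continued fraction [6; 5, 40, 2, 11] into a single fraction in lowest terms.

28999/4678

Compute successive convergents:
a_0 = 6: 6/1
a_1 = 5: 31/5
a_2 = 40: 1246/201
a_3 = 2: 2523/407
a_4 = 11: 28999/4678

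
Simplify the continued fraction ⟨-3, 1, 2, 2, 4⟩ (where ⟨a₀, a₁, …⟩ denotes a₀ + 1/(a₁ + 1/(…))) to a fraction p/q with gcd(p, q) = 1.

Use the convergent recurrence hₖ = aₖ·hₖ₋₁ + hₖ₋₂ (and likewise for the denominators kₖ):
a_0 = -3: -3/1
a_1 = 1: -2/1
a_2 = 2: -7/3
a_3 = 2: -16/7
a_4 = 4: -71/31

-71/31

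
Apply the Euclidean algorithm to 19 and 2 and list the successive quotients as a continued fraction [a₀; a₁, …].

[9; 2]

19 = 9·2 + 1, so a_0 = 9
2 = 2·1 + 0, so a_1 = 2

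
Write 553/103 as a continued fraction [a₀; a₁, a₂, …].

553 = 5·103 + 38, so a_0 = 5
103 = 2·38 + 27, so a_1 = 2
38 = 1·27 + 11, so a_2 = 1
27 = 2·11 + 5, so a_3 = 2
11 = 2·5 + 1, so a_4 = 2
5 = 5·1 + 0, so a_5 = 5

[5; 2, 1, 2, 2, 5]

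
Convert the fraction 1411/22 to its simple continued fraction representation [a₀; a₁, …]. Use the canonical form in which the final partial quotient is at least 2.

[64; 7, 3]

⌊1411/22⌋ = 64, remainder 3
⌊22/3⌋ = 7, remainder 1
⌊3/1⌋ = 3, remainder 0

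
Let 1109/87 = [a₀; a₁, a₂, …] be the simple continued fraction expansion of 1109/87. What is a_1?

1

Apply division with remainder until the remainder is 0:
1109 = 12·87 + 65, so a_0 = 12
87 = 1·65 + 22, so a_1 = 1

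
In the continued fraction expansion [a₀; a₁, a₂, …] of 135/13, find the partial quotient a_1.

135 = 10·13 + 5, so a_0 = 10
13 = 2·5 + 3, so a_1 = 2

2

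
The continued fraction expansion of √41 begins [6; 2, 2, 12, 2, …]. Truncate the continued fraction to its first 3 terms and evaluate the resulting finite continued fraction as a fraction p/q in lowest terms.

32/5

Start with 2.
2 + 1/(2/1) = 2 + 1/2 = 5/2
6 + 1/(5/2) = 6 + 2/5 = 32/5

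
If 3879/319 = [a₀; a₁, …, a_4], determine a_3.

1

3879 = 12·319 + 51, so a_0 = 12
319 = 6·51 + 13, so a_1 = 6
51 = 3·13 + 12, so a_2 = 3
13 = 1·12 + 1, so a_3 = 1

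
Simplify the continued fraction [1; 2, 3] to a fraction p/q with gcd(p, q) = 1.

Compute successive convergents:
a_0 = 1: 1/1
a_1 = 2: 3/2
a_2 = 3: 10/7

10/7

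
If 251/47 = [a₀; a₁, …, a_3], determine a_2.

1

Repeatedly divide and take the remainder:
⌊251/47⌋ = 5, remainder 16
⌊47/16⌋ = 2, remainder 15
⌊16/15⌋ = 1, remainder 1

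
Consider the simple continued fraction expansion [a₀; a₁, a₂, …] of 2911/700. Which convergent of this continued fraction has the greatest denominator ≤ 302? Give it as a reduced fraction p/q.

List convergents until the denominator exceeds the bound:
a_0 = 4: 4/1  (≤ bound)
a_1 = 6: 25/6  (≤ bound)
a_2 = 3: 79/19  (≤ bound)
a_3 = 3: 262/63  (≤ bound)
a_4 = 1: 341/82  (≤ bound)
a_5 = 3: 1285/309  (> 302, stop)

341/82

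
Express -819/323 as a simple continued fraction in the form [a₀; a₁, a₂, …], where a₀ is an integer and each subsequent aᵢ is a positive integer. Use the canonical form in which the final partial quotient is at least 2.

[-3; 2, 6, 1, 1, 11]

⌊-819/323⌋ = -3, remainder 150
⌊323/150⌋ = 2, remainder 23
⌊150/23⌋ = 6, remainder 12
⌊23/12⌋ = 1, remainder 11
⌊12/11⌋ = 1, remainder 1
⌊11/1⌋ = 11, remainder 0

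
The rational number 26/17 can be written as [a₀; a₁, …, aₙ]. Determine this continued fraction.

Repeatedly divide and take the remainder:
26 ÷ 17 → quotient 1, remainder 9
17 ÷ 9 → quotient 1, remainder 8
9 ÷ 8 → quotient 1, remainder 1
8 ÷ 1 → quotient 8, remainder 0

[1; 1, 1, 8]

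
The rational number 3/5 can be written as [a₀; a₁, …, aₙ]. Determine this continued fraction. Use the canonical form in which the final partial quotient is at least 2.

[0; 1, 1, 2]

3 = 0·5 + 3, so a_0 = 0
5 = 1·3 + 2, so a_1 = 1
3 = 1·2 + 1, so a_2 = 1
2 = 2·1 + 0, so a_3 = 2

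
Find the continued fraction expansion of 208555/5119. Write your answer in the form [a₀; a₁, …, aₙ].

[40; 1, 2, 1, 6, 2, 12, 7]

Repeatedly divide and take the remainder:
⌊208555/5119⌋ = 40, remainder 3795
⌊5119/3795⌋ = 1, remainder 1324
⌊3795/1324⌋ = 2, remainder 1147
⌊1324/1147⌋ = 1, remainder 177
⌊1147/177⌋ = 6, remainder 85
⌊177/85⌋ = 2, remainder 7
⌊85/7⌋ = 12, remainder 1
⌊7/1⌋ = 7, remainder 0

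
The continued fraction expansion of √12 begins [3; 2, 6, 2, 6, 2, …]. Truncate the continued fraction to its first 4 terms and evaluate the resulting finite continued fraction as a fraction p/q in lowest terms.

97/28

Use the convergent recurrence hₖ = aₖ·hₖ₋₁ + hₖ₋₂ (and likewise for the denominators kₖ):
a_0 = 3: 3/1
a_1 = 2: 7/2
a_2 = 6: 45/13
a_3 = 2: 97/28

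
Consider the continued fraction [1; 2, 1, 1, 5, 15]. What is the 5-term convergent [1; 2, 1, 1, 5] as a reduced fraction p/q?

a_0 = 1: 1/1
a_1 = 2: 3/2
a_2 = 1: 4/3
a_3 = 1: 7/5
a_4 = 5: 39/28

39/28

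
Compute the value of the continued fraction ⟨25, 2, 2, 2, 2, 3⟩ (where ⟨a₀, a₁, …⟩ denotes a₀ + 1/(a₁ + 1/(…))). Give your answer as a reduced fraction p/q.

a_0 = 25: 25/1
a_1 = 2: 51/2
a_2 = 2: 127/5
a_3 = 2: 305/12
a_4 = 2: 737/29
a_5 = 3: 2516/99

2516/99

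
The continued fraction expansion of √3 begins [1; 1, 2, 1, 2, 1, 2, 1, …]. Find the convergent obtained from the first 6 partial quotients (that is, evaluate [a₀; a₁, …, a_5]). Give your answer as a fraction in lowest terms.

Work from the innermost term outward:
Start with 1.
2 + 1/(1/1) = 2 + 1/1 = 3/1
1 + 1/(3/1) = 1 + 1/3 = 4/3
2 + 1/(4/3) = 2 + 3/4 = 11/4
1 + 1/(11/4) = 1 + 4/11 = 15/11
1 + 1/(15/11) = 1 + 11/15 = 26/15

26/15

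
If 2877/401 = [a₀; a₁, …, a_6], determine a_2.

2877 ÷ 401 → quotient 7, remainder 70
401 ÷ 70 → quotient 5, remainder 51
70 ÷ 51 → quotient 1, remainder 19

1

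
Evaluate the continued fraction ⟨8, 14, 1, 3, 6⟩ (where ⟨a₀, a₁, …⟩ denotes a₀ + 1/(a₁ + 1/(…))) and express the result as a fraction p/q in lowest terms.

Build up convergents one term at a time:
a_0 = 8: 8/1
a_1 = 14: 113/14
a_2 = 1: 121/15
a_3 = 3: 476/59
a_4 = 6: 2977/369

2977/369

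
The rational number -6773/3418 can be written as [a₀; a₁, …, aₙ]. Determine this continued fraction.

[-2; 54, 3, 1, 15]

Apply division with remainder until the remainder is 0:
-6773 ÷ 3418 → quotient -2, remainder 63
3418 ÷ 63 → quotient 54, remainder 16
63 ÷ 16 → quotient 3, remainder 15
16 ÷ 15 → quotient 1, remainder 1
15 ÷ 1 → quotient 15, remainder 0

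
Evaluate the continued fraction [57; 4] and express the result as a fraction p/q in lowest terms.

Collapse the nested fraction from the inside out:
Start with 4.
57 + 1/(4/1) = 57 + 1/4 = 229/4

229/4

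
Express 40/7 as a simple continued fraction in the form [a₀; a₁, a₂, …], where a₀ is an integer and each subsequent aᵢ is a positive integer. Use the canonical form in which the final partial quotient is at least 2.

40 = 5·7 + 5, so a_0 = 5
7 = 1·5 + 2, so a_1 = 1
5 = 2·2 + 1, so a_2 = 2
2 = 2·1 + 0, so a_3 = 2

[5; 1, 2, 2]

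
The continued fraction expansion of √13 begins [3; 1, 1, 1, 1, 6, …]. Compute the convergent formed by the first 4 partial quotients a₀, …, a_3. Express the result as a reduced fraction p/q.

11/3

Collapse the nested fraction from the inside out:
Start with 1.
1 + 1/(1/1) = 1 + 1/1 = 2/1
1 + 1/(2/1) = 1 + 1/2 = 3/2
3 + 1/(3/2) = 3 + 2/3 = 11/3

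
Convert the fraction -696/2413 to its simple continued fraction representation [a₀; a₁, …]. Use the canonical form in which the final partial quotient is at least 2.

[-1; 1, 2, 2, 7, 15, 3]

⌊-696/2413⌋ = -1, remainder 1717
⌊2413/1717⌋ = 1, remainder 696
⌊1717/696⌋ = 2, remainder 325
⌊696/325⌋ = 2, remainder 46
⌊325/46⌋ = 7, remainder 3
⌊46/3⌋ = 15, remainder 1
⌊3/1⌋ = 3, remainder 0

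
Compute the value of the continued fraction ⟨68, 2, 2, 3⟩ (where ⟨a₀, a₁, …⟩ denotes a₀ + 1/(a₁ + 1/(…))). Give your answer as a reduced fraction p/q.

1163/17

a_0 = 68: 68/1
a_1 = 2: 137/2
a_2 = 2: 342/5
a_3 = 3: 1163/17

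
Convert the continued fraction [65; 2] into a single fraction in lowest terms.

131/2

Start with 2.
65 + 1/(2/1) = 65 + 1/2 = 131/2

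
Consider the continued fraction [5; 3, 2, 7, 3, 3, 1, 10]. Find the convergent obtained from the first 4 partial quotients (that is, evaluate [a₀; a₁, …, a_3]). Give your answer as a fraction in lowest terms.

275/52

Start with 7.
2 + 1/(7/1) = 2 + 1/7 = 15/7
3 + 1/(15/7) = 3 + 7/15 = 52/15
5 + 1/(52/15) = 5 + 15/52 = 275/52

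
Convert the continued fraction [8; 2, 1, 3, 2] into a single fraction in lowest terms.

209/25

Work from the innermost term outward:
Start with 2.
3 + 1/(2/1) = 3 + 1/2 = 7/2
1 + 1/(7/2) = 1 + 2/7 = 9/7
2 + 1/(9/7) = 2 + 7/9 = 25/9
8 + 1/(25/9) = 8 + 9/25 = 209/25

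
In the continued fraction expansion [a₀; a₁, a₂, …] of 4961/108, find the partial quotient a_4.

3

4961 = 45·108 + 101, so a_0 = 45
108 = 1·101 + 7, so a_1 = 1
101 = 14·7 + 3, so a_2 = 14
7 = 2·3 + 1, so a_3 = 2
3 = 3·1 + 0, so a_4 = 3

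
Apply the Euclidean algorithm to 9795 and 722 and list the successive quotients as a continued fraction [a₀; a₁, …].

[13; 1, 1, 3, 3, 1, 5, 4]

9795 = 13·722 + 409, so a_0 = 13
722 = 1·409 + 313, so a_1 = 1
409 = 1·313 + 96, so a_2 = 1
313 = 3·96 + 25, so a_3 = 3
96 = 3·25 + 21, so a_4 = 3
25 = 1·21 + 4, so a_5 = 1
21 = 5·4 + 1, so a_6 = 5
4 = 4·1 + 0, so a_7 = 4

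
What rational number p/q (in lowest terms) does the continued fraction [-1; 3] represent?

Build up convergents one term at a time:
a_0 = -1: -1/1
a_1 = 3: -2/3

-2/3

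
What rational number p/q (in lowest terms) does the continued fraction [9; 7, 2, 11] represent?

1571/172

Starting at the tail and folding back:
Start with 11.
2 + 1/(11/1) = 2 + 1/11 = 23/11
7 + 1/(23/11) = 7 + 11/23 = 172/23
9 + 1/(172/23) = 9 + 23/172 = 1571/172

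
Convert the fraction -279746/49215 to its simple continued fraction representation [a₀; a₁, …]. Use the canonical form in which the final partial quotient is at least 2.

Apply division with remainder until the remainder is 0:
⌊-279746/49215⌋ = -6, remainder 15544
⌊49215/15544⌋ = 3, remainder 2583
⌊15544/2583⌋ = 6, remainder 46
⌊2583/46⌋ = 56, remainder 7
⌊46/7⌋ = 6, remainder 4
⌊7/4⌋ = 1, remainder 3
⌊4/3⌋ = 1, remainder 1
⌊3/1⌋ = 3, remainder 0

[-6; 3, 6, 56, 6, 1, 1, 3]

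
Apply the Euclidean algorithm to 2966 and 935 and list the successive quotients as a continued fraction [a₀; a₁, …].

2966 ÷ 935 → quotient 3, remainder 161
935 ÷ 161 → quotient 5, remainder 130
161 ÷ 130 → quotient 1, remainder 31
130 ÷ 31 → quotient 4, remainder 6
31 ÷ 6 → quotient 5, remainder 1
6 ÷ 1 → quotient 6, remainder 0

[3; 5, 1, 4, 5, 6]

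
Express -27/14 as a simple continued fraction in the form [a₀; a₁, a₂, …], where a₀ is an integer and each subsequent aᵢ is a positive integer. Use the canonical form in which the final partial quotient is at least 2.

Repeatedly divide and take the remainder:
-27 = -2·14 + 1, so a_0 = -2
14 = 14·1 + 0, so a_1 = 14

[-2; 14]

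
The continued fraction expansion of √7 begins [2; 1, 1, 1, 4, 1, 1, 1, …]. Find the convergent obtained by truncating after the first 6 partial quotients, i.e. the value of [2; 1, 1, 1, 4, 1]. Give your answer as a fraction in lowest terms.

45/17

Compute successive convergents:
a_0 = 2: 2/1
a_1 = 1: 3/1
a_2 = 1: 5/2
a_3 = 1: 8/3
a_4 = 4: 37/14
a_5 = 1: 45/17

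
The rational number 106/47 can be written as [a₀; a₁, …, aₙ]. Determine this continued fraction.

⌊106/47⌋ = 2, remainder 12
⌊47/12⌋ = 3, remainder 11
⌊12/11⌋ = 1, remainder 1
⌊11/1⌋ = 11, remainder 0

[2; 3, 1, 11]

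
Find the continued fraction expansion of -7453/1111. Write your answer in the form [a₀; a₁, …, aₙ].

[-7; 3, 2, 3, 46]

Repeatedly divide and take the remainder:
-7453 ÷ 1111 → quotient -7, remainder 324
1111 ÷ 324 → quotient 3, remainder 139
324 ÷ 139 → quotient 2, remainder 46
139 ÷ 46 → quotient 3, remainder 1
46 ÷ 1 → quotient 46, remainder 0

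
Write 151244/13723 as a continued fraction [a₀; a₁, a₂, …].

[11; 47, 6, 3, 15]

151244 ÷ 13723 → quotient 11, remainder 291
13723 ÷ 291 → quotient 47, remainder 46
291 ÷ 46 → quotient 6, remainder 15
46 ÷ 15 → quotient 3, remainder 1
15 ÷ 1 → quotient 15, remainder 0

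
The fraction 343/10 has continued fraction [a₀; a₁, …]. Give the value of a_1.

3

⌊343/10⌋ = 34, remainder 3
⌊10/3⌋ = 3, remainder 1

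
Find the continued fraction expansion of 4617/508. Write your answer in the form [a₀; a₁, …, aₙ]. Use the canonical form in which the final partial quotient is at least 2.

[9; 11, 3, 2, 6]

⌊4617/508⌋ = 9, remainder 45
⌊508/45⌋ = 11, remainder 13
⌊45/13⌋ = 3, remainder 6
⌊13/6⌋ = 2, remainder 1
⌊6/1⌋ = 6, remainder 0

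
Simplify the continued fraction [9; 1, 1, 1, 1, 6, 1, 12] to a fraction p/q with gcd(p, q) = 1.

4697/489

Start with 12.
1 + 1/(12/1) = 1 + 1/12 = 13/12
6 + 1/(13/12) = 6 + 12/13 = 90/13
1 + 1/(90/13) = 1 + 13/90 = 103/90
1 + 1/(103/90) = 1 + 90/103 = 193/103
1 + 1/(193/103) = 1 + 103/193 = 296/193
1 + 1/(296/193) = 1 + 193/296 = 489/296
9 + 1/(489/296) = 9 + 296/489 = 4697/489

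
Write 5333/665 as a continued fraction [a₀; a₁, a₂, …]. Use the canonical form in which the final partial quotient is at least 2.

Repeatedly divide and take the remainder:
5333 ÷ 665 → quotient 8, remainder 13
665 ÷ 13 → quotient 51, remainder 2
13 ÷ 2 → quotient 6, remainder 1
2 ÷ 1 → quotient 2, remainder 0

[8; 51, 6, 2]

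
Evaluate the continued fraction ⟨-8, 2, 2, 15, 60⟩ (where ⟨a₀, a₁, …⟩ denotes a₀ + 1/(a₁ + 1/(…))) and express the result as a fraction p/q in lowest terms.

-35138/4625

a_0 = -8: -8/1
a_1 = 2: -15/2
a_2 = 2: -38/5
a_3 = 15: -585/77
a_4 = 60: -35138/4625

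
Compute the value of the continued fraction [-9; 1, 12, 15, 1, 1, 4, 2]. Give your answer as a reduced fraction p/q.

Start with 2.
4 + 1/(2/1) = 4 + 1/2 = 9/2
1 + 1/(9/2) = 1 + 2/9 = 11/9
1 + 1/(11/9) = 1 + 9/11 = 20/11
15 + 1/(20/11) = 15 + 11/20 = 311/20
12 + 1/(311/20) = 12 + 20/311 = 3752/311
1 + 1/(3752/311) = 1 + 311/3752 = 4063/3752
-9 + 1/(4063/3752) = -9 + 3752/4063 = -32815/4063

-32815/4063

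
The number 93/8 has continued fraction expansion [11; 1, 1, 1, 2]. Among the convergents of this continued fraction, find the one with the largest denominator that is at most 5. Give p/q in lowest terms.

35/3

a_0 = 11: 11/1  (≤ bound)
a_1 = 1: 12/1  (≤ bound)
a_2 = 1: 23/2  (≤ bound)
a_3 = 1: 35/3  (≤ bound)
a_4 = 2: 93/8  (> 5, stop)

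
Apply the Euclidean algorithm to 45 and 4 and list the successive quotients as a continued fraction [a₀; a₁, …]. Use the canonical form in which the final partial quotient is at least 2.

[11; 4]

Repeatedly divide and take the remainder:
45 ÷ 4 → quotient 11, remainder 1
4 ÷ 1 → quotient 4, remainder 0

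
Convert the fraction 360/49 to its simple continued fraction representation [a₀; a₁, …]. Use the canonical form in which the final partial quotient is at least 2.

360 = 7·49 + 17, so a_0 = 7
49 = 2·17 + 15, so a_1 = 2
17 = 1·15 + 2, so a_2 = 1
15 = 7·2 + 1, so a_3 = 7
2 = 2·1 + 0, so a_4 = 2

[7; 2, 1, 7, 2]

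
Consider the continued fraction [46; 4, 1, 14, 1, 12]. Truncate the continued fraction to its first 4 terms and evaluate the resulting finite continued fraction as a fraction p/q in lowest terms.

3419/74

Build up convergents one term at a time:
a_0 = 46: 46/1
a_1 = 4: 185/4
a_2 = 1: 231/5
a_3 = 14: 3419/74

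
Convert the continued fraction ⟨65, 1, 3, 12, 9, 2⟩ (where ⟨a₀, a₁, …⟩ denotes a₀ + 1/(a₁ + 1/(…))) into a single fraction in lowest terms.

61744/939

Start with 2.
9 + 1/(2/1) = 9 + 1/2 = 19/2
12 + 1/(19/2) = 12 + 2/19 = 230/19
3 + 1/(230/19) = 3 + 19/230 = 709/230
1 + 1/(709/230) = 1 + 230/709 = 939/709
65 + 1/(939/709) = 65 + 709/939 = 61744/939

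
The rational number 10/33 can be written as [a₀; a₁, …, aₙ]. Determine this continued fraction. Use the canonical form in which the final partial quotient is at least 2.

[0; 3, 3, 3]

Apply division with remainder until the remainder is 0:
⌊10/33⌋ = 0, remainder 10
⌊33/10⌋ = 3, remainder 3
⌊10/3⌋ = 3, remainder 1
⌊3/1⌋ = 3, remainder 0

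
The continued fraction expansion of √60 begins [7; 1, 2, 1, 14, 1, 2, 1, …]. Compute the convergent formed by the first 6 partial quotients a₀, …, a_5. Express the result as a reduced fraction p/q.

a_0 = 7: 7/1
a_1 = 1: 8/1
a_2 = 2: 23/3
a_3 = 1: 31/4
a_4 = 14: 457/59
a_5 = 1: 488/63

488/63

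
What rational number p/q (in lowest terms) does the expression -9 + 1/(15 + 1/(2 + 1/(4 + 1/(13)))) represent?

Start with 13.
4 + 1/(13/1) = 4 + 1/13 = 53/13
2 + 1/(53/13) = 2 + 13/53 = 119/53
15 + 1/(119/53) = 15 + 53/119 = 1838/119
-9 + 1/(1838/119) = -9 + 119/1838 = -16423/1838

-16423/1838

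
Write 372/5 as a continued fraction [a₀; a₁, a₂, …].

⌊372/5⌋ = 74, remainder 2
⌊5/2⌋ = 2, remainder 1
⌊2/1⌋ = 2, remainder 0

[74; 2, 2]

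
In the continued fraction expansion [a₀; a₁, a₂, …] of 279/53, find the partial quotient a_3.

3

⌊279/53⌋ = 5, remainder 14
⌊53/14⌋ = 3, remainder 11
⌊14/11⌋ = 1, remainder 3
⌊11/3⌋ = 3, remainder 2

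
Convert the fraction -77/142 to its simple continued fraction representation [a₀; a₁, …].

[-1; 2, 5, 2, 2, 2]

⌊-77/142⌋ = -1, remainder 65
⌊142/65⌋ = 2, remainder 12
⌊65/12⌋ = 5, remainder 5
⌊12/5⌋ = 2, remainder 2
⌊5/2⌋ = 2, remainder 1
⌊2/1⌋ = 2, remainder 0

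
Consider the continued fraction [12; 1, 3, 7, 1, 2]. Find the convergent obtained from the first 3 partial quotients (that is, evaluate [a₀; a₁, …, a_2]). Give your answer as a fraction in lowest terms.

a_0 = 12: 12/1
a_1 = 1: 13/1
a_2 = 3: 51/4

51/4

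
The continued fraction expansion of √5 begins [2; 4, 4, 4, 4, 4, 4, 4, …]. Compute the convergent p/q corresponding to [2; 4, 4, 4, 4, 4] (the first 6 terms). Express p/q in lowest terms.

Use the convergent recurrence hₖ = aₖ·hₖ₋₁ + hₖ₋₂ (and likewise for the denominators kₖ):
a_0 = 2: 2/1
a_1 = 4: 9/4
a_2 = 4: 38/17
a_3 = 4: 161/72
a_4 = 4: 682/305
a_5 = 4: 2889/1292

2889/1292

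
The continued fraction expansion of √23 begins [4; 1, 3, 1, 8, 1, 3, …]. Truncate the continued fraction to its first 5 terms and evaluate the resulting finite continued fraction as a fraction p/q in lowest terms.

a_0 = 4: 4/1
a_1 = 1: 5/1
a_2 = 3: 19/4
a_3 = 1: 24/5
a_4 = 8: 211/44

211/44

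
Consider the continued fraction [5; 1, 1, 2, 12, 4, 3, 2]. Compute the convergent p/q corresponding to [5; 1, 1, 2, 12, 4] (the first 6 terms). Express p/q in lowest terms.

Work from the innermost term outward:
Start with 4.
12 + 1/(4/1) = 12 + 1/4 = 49/4
2 + 1/(49/4) = 2 + 4/49 = 102/49
1 + 1/(102/49) = 1 + 49/102 = 151/102
1 + 1/(151/102) = 1 + 102/151 = 253/151
5 + 1/(253/151) = 5 + 151/253 = 1416/253

1416/253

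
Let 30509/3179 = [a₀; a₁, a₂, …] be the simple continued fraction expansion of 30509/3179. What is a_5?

Repeatedly divide and take the remainder:
30509 = 9·3179 + 1898, so a_0 = 9
3179 = 1·1898 + 1281, so a_1 = 1
1898 = 1·1281 + 617, so a_2 = 1
1281 = 2·617 + 47, so a_3 = 2
617 = 13·47 + 6, so a_4 = 13
47 = 7·6 + 5, so a_5 = 7

7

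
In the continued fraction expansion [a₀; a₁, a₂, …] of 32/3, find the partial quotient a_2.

2

Repeatedly divide and take the remainder:
⌊32/3⌋ = 10, remainder 2
⌊3/2⌋ = 1, remainder 1
⌊2/1⌋ = 2, remainder 0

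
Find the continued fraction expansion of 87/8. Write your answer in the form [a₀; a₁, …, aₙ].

⌊87/8⌋ = 10, remainder 7
⌊8/7⌋ = 1, remainder 1
⌊7/1⌋ = 7, remainder 0

[10; 1, 7]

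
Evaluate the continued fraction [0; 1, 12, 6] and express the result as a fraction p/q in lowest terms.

73/79

Starting at the tail and folding back:
Start with 6.
12 + 1/(6/1) = 12 + 1/6 = 73/6
1 + 1/(73/6) = 1 + 6/73 = 79/73
0 + 1/(79/73) = 0 + 73/79 = 73/79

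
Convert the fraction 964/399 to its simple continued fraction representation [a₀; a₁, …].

[2; 2, 2, 2, 10, 1, 2]

964 ÷ 399 → quotient 2, remainder 166
399 ÷ 166 → quotient 2, remainder 67
166 ÷ 67 → quotient 2, remainder 32
67 ÷ 32 → quotient 2, remainder 3
32 ÷ 3 → quotient 10, remainder 2
3 ÷ 2 → quotient 1, remainder 1
2 ÷ 1 → quotient 2, remainder 0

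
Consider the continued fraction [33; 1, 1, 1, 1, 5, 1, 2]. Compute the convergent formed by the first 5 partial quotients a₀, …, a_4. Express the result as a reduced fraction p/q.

Start with 1.
1 + 1/(1/1) = 1 + 1/1 = 2/1
1 + 1/(2/1) = 1 + 1/2 = 3/2
1 + 1/(3/2) = 1 + 2/3 = 5/3
33 + 1/(5/3) = 33 + 3/5 = 168/5

168/5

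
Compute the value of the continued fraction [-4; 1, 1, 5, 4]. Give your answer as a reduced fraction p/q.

Use the convergent recurrence hₖ = aₖ·hₖ₋₁ + hₖ₋₂ (and likewise for the denominators kₖ):
a_0 = -4: -4/1
a_1 = 1: -3/1
a_2 = 1: -7/2
a_3 = 5: -38/11
a_4 = 4: -159/46

-159/46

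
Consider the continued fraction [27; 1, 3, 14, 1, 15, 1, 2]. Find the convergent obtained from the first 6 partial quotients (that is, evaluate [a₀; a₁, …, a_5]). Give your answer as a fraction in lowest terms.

26977/972

Build up convergents one term at a time:
a_0 = 27: 27/1
a_1 = 1: 28/1
a_2 = 3: 111/4
a_3 = 14: 1582/57
a_4 = 1: 1693/61
a_5 = 15: 26977/972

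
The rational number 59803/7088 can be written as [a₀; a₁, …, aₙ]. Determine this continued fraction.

Run the Euclidean algorithm, recording each quotient:
59803 = 8·7088 + 3099, so a_0 = 8
7088 = 2·3099 + 890, so a_1 = 2
3099 = 3·890 + 429, so a_2 = 3
890 = 2·429 + 32, so a_3 = 2
429 = 13·32 + 13, so a_4 = 13
32 = 2·13 + 6, so a_5 = 2
13 = 2·6 + 1, so a_6 = 2
6 = 6·1 + 0, so a_7 = 6

[8; 2, 3, 2, 13, 2, 2, 6]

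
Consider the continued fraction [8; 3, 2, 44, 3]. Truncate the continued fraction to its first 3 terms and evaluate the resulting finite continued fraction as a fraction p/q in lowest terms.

Work from the innermost term outward:
Start with 2.
3 + 1/(2/1) = 3 + 1/2 = 7/2
8 + 1/(7/2) = 8 + 2/7 = 58/7

58/7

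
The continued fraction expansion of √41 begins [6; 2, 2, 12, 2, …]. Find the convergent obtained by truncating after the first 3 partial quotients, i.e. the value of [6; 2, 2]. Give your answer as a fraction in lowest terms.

32/5

a_0 = 6: 6/1
a_1 = 2: 13/2
a_2 = 2: 32/5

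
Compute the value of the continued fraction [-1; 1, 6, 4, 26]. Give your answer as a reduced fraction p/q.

Start with 26.
4 + 1/(26/1) = 4 + 1/26 = 105/26
6 + 1/(105/26) = 6 + 26/105 = 656/105
1 + 1/(656/105) = 1 + 105/656 = 761/656
-1 + 1/(761/656) = -1 + 656/761 = -105/761

-105/761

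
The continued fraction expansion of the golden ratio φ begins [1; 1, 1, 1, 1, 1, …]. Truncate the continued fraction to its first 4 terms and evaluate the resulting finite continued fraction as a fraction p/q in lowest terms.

5/3

a_0 = 1: 1/1
a_1 = 1: 2/1
a_2 = 1: 3/2
a_3 = 1: 5/3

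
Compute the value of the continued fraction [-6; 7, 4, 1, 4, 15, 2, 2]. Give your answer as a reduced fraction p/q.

Build up convergents one term at a time:
a_0 = -6: -6/1
a_1 = 7: -41/7
a_2 = 4: -170/29
a_3 = 1: -211/36
a_4 = 4: -1014/173
a_5 = 15: -15421/2631
a_6 = 2: -31856/5435
a_7 = 2: -79133/13501

-79133/13501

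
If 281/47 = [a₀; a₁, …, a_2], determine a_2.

46

⌊281/47⌋ = 5, remainder 46
⌊47/46⌋ = 1, remainder 1
⌊46/1⌋ = 46, remainder 0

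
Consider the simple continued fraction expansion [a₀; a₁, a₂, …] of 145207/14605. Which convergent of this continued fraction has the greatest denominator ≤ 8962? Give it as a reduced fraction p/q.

6890/693

a_0 = 9: 9/1  (≤ bound)
a_1 = 1: 10/1  (≤ bound)
a_2 = 16: 169/17  (≤ bound)
a_3 = 3: 517/52  (≤ bound)
a_4 = 13: 6890/693  (≤ bound)
a_5 = 21: 145207/14605  (> 8962, stop)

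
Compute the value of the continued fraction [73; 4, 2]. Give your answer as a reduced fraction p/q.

659/9

a_0 = 73: 73/1
a_1 = 4: 293/4
a_2 = 2: 659/9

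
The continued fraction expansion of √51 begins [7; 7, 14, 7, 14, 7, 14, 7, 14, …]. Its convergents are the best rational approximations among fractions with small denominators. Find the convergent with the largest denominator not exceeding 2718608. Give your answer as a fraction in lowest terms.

List convergents until the denominator exceeds the bound:
a_0 = 7: 7/1  (≤ bound)
a_1 = 7: 50/7  (≤ bound)
a_2 = 14: 707/99  (≤ bound)
a_3 = 7: 4999/700  (≤ bound)
a_4 = 14: 70693/9899  (≤ bound)
a_5 = 7: 499850/69993  (≤ bound)
a_6 = 14: 7068593/989801  (≤ bound)
a_7 = 7: 49980001/6998600  (> 2718608, stop)

7068593/989801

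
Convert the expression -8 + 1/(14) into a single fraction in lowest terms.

Start with 14.
-8 + 1/(14/1) = -8 + 1/14 = -111/14

-111/14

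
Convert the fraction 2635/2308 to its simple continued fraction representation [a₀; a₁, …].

⌊2635/2308⌋ = 1, remainder 327
⌊2308/327⌋ = 7, remainder 19
⌊327/19⌋ = 17, remainder 4
⌊19/4⌋ = 4, remainder 3
⌊4/3⌋ = 1, remainder 1
⌊3/1⌋ = 3, remainder 0

[1; 7, 17, 4, 1, 3]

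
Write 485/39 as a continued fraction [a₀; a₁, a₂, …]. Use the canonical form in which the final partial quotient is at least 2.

⌊485/39⌋ = 12, remainder 17
⌊39/17⌋ = 2, remainder 5
⌊17/5⌋ = 3, remainder 2
⌊5/2⌋ = 2, remainder 1
⌊2/1⌋ = 2, remainder 0

[12; 2, 3, 2, 2]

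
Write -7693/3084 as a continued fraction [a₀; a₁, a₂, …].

Apply division with remainder until the remainder is 0:
-7693 = -3·3084 + 1559, so a_0 = -3
3084 = 1·1559 + 1525, so a_1 = 1
1559 = 1·1525 + 34, so a_2 = 1
1525 = 44·34 + 29, so a_3 = 44
34 = 1·29 + 5, so a_4 = 1
29 = 5·5 + 4, so a_5 = 5
5 = 1·4 + 1, so a_6 = 1
4 = 4·1 + 0, so a_7 = 4

[-3; 1, 1, 44, 1, 5, 1, 4]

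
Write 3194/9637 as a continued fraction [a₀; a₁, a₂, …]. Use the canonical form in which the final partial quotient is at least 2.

[0; 3, 58, 13, 1, 3]

Apply division with remainder until the remainder is 0:
3194 ÷ 9637 → quotient 0, remainder 3194
9637 ÷ 3194 → quotient 3, remainder 55
3194 ÷ 55 → quotient 58, remainder 4
55 ÷ 4 → quotient 13, remainder 3
4 ÷ 3 → quotient 1, remainder 1
3 ÷ 1 → quotient 3, remainder 0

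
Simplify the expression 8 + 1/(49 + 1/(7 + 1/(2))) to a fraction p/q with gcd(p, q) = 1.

5911/737

Compute successive convergents:
a_0 = 8: 8/1
a_1 = 49: 393/49
a_2 = 7: 2759/344
a_3 = 2: 5911/737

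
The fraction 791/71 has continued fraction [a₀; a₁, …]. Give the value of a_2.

10

Run the Euclidean algorithm, recording each quotient:
⌊791/71⌋ = 11, remainder 10
⌊71/10⌋ = 7, remainder 1
⌊10/1⌋ = 10, remainder 0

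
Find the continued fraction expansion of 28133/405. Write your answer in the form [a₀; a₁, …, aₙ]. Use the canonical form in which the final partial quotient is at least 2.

28133 ÷ 405 → quotient 69, remainder 188
405 ÷ 188 → quotient 2, remainder 29
188 ÷ 29 → quotient 6, remainder 14
29 ÷ 14 → quotient 2, remainder 1
14 ÷ 1 → quotient 14, remainder 0

[69; 2, 6, 2, 14]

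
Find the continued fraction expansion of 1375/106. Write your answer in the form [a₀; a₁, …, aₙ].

[12; 1, 34, 3]

Apply division with remainder until the remainder is 0:
⌊1375/106⌋ = 12, remainder 103
⌊106/103⌋ = 1, remainder 3
⌊103/3⌋ = 34, remainder 1
⌊3/1⌋ = 3, remainder 0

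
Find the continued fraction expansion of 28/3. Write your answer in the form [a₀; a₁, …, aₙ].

[9; 3]

⌊28/3⌋ = 9, remainder 1
⌊3/1⌋ = 3, remainder 0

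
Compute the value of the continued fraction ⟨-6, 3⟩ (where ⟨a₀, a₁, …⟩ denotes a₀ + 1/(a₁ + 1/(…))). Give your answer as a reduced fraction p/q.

a_0 = -6: -6/1
a_1 = 3: -17/3

-17/3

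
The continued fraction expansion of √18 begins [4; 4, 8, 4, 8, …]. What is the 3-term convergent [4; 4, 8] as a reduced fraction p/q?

140/33

Use the convergent recurrence hₖ = aₖ·hₖ₋₁ + hₖ₋₂ (and likewise for the denominators kₖ):
a_0 = 4: 4/1
a_1 = 4: 17/4
a_2 = 8: 140/33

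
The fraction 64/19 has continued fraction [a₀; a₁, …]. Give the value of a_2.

1

Repeatedly divide and take the remainder:
⌊64/19⌋ = 3, remainder 7
⌊19/7⌋ = 2, remainder 5
⌊7/5⌋ = 1, remainder 2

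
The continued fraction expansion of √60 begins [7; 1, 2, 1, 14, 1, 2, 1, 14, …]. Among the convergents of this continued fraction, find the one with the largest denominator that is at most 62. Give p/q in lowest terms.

List convergents until the denominator exceeds the bound:
a_0 = 7: 7/1  (≤ bound)
a_1 = 1: 8/1  (≤ bound)
a_2 = 2: 23/3  (≤ bound)
a_3 = 1: 31/4  (≤ bound)
a_4 = 14: 457/59  (≤ bound)
a_5 = 1: 488/63  (> 62, stop)

457/59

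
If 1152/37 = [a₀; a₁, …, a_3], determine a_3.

2

1152 ÷ 37 → quotient 31, remainder 5
37 ÷ 5 → quotient 7, remainder 2
5 ÷ 2 → quotient 2, remainder 1
2 ÷ 1 → quotient 2, remainder 0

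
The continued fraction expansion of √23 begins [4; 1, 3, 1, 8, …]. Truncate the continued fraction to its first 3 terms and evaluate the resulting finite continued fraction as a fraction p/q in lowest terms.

Compute successive convergents:
a_0 = 4: 4/1
a_1 = 1: 5/1
a_2 = 3: 19/4

19/4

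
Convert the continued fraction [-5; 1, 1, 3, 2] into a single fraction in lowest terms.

-71/16

a_0 = -5: -5/1
a_1 = 1: -4/1
a_2 = 1: -9/2
a_3 = 3: -31/7
a_4 = 2: -71/16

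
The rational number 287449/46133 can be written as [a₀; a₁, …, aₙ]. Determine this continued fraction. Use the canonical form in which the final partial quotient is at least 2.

Repeatedly divide and take the remainder:
287449 ÷ 46133 → quotient 6, remainder 10651
46133 ÷ 10651 → quotient 4, remainder 3529
10651 ÷ 3529 → quotient 3, remainder 64
3529 ÷ 64 → quotient 55, remainder 9
64 ÷ 9 → quotient 7, remainder 1
9 ÷ 1 → quotient 9, remainder 0

[6; 4, 3, 55, 7, 9]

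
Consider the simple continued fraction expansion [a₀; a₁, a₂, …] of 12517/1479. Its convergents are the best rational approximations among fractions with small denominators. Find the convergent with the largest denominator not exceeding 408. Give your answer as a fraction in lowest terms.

804/95

List convergents until the denominator exceeds the bound:
a_0 = 8: 8/1  (≤ bound)
a_1 = 2: 17/2  (≤ bound)
a_2 = 6: 110/13  (≤ bound)
a_3 = 3: 347/41  (≤ bound)
a_4 = 1: 457/54  (≤ bound)
a_5 = 1: 804/95  (≤ bound)
a_6 = 15: 12517/1479  (> 408, stop)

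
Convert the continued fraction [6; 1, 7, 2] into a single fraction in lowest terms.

117/17

Starting at the tail and folding back:
Start with 2.
7 + 1/(2/1) = 7 + 1/2 = 15/2
1 + 1/(15/2) = 1 + 2/15 = 17/15
6 + 1/(17/15) = 6 + 15/17 = 117/17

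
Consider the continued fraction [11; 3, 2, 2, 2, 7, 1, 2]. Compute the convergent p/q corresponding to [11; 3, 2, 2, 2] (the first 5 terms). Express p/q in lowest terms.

463/41

Compute successive convergents:
a_0 = 11: 11/1
a_1 = 3: 34/3
a_2 = 2: 79/7
a_3 = 2: 192/17
a_4 = 2: 463/41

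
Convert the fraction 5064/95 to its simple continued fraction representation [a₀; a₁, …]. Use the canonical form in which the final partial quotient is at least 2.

[53; 3, 3, 1, 1, 1, 2]

Run the Euclidean algorithm, recording each quotient:
5064 ÷ 95 → quotient 53, remainder 29
95 ÷ 29 → quotient 3, remainder 8
29 ÷ 8 → quotient 3, remainder 5
8 ÷ 5 → quotient 1, remainder 3
5 ÷ 3 → quotient 1, remainder 2
3 ÷ 2 → quotient 1, remainder 1
2 ÷ 1 → quotient 2, remainder 0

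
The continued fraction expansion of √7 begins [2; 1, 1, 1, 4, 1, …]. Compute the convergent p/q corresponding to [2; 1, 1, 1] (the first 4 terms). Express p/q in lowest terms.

Start with 1.
1 + 1/(1/1) = 1 + 1/1 = 2/1
1 + 1/(2/1) = 1 + 1/2 = 3/2
2 + 1/(3/2) = 2 + 2/3 = 8/3

8/3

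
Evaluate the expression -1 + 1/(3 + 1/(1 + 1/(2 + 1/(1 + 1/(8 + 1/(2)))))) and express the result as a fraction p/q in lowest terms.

-203/277

Build up convergents one term at a time:
a_0 = -1: -1/1
a_1 = 3: -2/3
a_2 = 1: -3/4
a_3 = 2: -8/11
a_4 = 1: -11/15
a_5 = 8: -96/131
a_6 = 2: -203/277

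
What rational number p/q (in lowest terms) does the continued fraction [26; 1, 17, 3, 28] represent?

Use the convergent recurrence hₖ = aₖ·hₖ₋₁ + hₖ₋₂ (and likewise for the denominators kₖ):
a_0 = 26: 26/1
a_1 = 1: 27/1
a_2 = 17: 485/18
a_3 = 3: 1482/55
a_4 = 28: 41981/1558

41981/1558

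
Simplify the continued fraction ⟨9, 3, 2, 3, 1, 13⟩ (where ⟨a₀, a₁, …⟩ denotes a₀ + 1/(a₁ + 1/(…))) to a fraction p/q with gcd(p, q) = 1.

Start with 13.
1 + 1/(13/1) = 1 + 1/13 = 14/13
3 + 1/(14/13) = 3 + 13/14 = 55/14
2 + 1/(55/14) = 2 + 14/55 = 124/55
3 + 1/(124/55) = 3 + 55/124 = 427/124
9 + 1/(427/124) = 9 + 124/427 = 3967/427

3967/427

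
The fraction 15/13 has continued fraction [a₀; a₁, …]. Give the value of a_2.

2

15 ÷ 13 → quotient 1, remainder 2
13 ÷ 2 → quotient 6, remainder 1
2 ÷ 1 → quotient 2, remainder 0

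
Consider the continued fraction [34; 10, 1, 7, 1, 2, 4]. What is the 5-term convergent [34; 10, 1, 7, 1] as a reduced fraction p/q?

a_0 = 34: 34/1
a_1 = 10: 341/10
a_2 = 1: 375/11
a_3 = 7: 2966/87
a_4 = 1: 3341/98

3341/98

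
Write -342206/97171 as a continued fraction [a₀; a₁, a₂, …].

[-4; 2, 11, 37, 3, 3, 11]

-342206 = -4·97171 + 46478, so a_0 = -4
97171 = 2·46478 + 4215, so a_1 = 2
46478 = 11·4215 + 113, so a_2 = 11
4215 = 37·113 + 34, so a_3 = 37
113 = 3·34 + 11, so a_4 = 3
34 = 3·11 + 1, so a_5 = 3
11 = 11·1 + 0, so a_6 = 11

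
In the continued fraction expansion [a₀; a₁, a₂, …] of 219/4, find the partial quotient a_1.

1

219 ÷ 4 → quotient 54, remainder 3
4 ÷ 3 → quotient 1, remainder 1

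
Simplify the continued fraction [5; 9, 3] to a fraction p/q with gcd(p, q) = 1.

Start with 3.
9 + 1/(3/1) = 9 + 1/3 = 28/3
5 + 1/(28/3) = 5 + 3/28 = 143/28

143/28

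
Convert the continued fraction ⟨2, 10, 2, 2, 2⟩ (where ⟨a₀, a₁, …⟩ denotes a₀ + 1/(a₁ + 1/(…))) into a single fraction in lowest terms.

262/125

a_0 = 2: 2/1
a_1 = 10: 21/10
a_2 = 2: 44/21
a_3 = 2: 109/52
a_4 = 2: 262/125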